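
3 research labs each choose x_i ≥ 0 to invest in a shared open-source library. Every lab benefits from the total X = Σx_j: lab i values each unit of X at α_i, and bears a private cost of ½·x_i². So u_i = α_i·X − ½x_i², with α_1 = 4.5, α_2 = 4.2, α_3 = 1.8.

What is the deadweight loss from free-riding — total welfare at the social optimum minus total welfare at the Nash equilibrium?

Lab i's FOC: ∂u_i/∂x_i = α_i − x_i = 0, so x_i* = α_i.
NE contributions = (4.5, 4.2, 1.8); X = 10.5.
W^NE = (Σα)·X − ½Σα_i² = 10.5² − ½·41.13 = 89.685.
Planner sets x_i = Σα_j = 10.5 for every i, so X^SO = 3·10.5 = 31.5.
W^SO = (Σα)·X^SO − ½·3·(Σα)² = (3/2)·10.5² = 165.375.
Deadweight loss = W^SO − W^NE = 75.69.

75.69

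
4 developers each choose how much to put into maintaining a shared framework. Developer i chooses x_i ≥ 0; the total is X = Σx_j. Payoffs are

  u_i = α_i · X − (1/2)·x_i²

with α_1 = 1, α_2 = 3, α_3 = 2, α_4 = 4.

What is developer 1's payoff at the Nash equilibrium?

9.5

Developer i's FOC: ∂u_i/∂x_i = α_i − x_i = 0, so x_i* = α_i.
NE contributions = (1, 3, 2, 4); X = 10.
u_1 = α_1·X − ½·(x_1)² = 1·10 − ½·1² = 9.5.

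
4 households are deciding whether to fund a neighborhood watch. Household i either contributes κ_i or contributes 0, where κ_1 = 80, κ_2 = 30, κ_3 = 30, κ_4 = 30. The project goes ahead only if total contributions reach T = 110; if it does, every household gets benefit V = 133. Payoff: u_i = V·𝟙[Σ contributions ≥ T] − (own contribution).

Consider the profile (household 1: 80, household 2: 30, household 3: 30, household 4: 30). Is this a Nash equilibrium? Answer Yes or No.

Total = 170 ≥ 110: provided.
Household 1 (pledges 80, payoff 53): dropping to 0 → total 90, payoff 0. No gain.
Household 2 (pledges 30, payoff 103): dropping to 0 → total 140, payoff 133. Profitable deviation.

No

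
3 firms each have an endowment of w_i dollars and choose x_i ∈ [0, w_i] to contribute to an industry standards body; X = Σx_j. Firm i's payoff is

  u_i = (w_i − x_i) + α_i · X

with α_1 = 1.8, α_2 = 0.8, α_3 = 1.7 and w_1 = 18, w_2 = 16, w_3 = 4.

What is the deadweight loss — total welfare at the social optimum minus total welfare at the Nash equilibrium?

∂u_i/∂x_i = α_i − 1, so firm i contributes w_i if α_i > 1, else 0.
α_i > 1 for i ∈ {1, 3}; NE contributions (18, 0, 4), X = 22.
W^NE = Σw_i − X^NE + (Σα_i)·X^NE = 38 + 3.3·22 = 110.6.
Planner: ∂(Σu_j)/∂x_i = Σα_j − 1 = 3.3 > 0, so everyone contributes w_i; X^SO = 38, W^SO = 38 + 3.3·38 = 163.4.
Deadweight loss = 52.8.

52.8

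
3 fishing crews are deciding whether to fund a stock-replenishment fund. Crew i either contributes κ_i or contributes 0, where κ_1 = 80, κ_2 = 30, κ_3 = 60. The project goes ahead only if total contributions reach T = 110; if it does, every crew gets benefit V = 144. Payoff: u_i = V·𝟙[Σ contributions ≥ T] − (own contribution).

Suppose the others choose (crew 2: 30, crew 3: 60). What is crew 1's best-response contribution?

Others' total = 90. Contributing 80 brings total to 170 ≥ 110: gain V − κ_1 = 64.
Best response: 80.

80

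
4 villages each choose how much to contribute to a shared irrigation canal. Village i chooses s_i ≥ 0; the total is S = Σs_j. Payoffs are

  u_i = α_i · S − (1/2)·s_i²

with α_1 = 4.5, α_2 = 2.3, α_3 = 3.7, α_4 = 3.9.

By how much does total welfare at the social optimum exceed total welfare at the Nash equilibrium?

234.58

Village i's FOC: ∂u_i/∂s_i = α_i − s_i = 0, so s_i* = α_i.
NE contributions = (4.5, 2.3, 3.7, 3.9); S = 14.4.
W^NE = (Σα)·S − ½Σα_i² = 14.4² − ½·54.44 = 180.14.
Planner sets s_i = Σα_j = 14.4 for every i, so S^SO = 4·14.4 = 57.6.
W^SO = (Σα)·S^SO − ½·4·(Σα)² = (4/2)·14.4² = 414.72.
Deadweight loss = W^SO − W^NE = 234.58.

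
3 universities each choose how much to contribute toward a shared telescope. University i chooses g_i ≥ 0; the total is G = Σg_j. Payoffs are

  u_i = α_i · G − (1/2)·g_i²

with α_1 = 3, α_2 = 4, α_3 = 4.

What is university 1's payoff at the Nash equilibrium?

28.5

University i's FOC: ∂u_i/∂g_i = α_i − g_i = 0, so g_i* = α_i.
NE contributions = (3, 4, 4); G = 11.
u_1 = α_1·G − ½·(g_1)² = 3·11 − ½·3² = 28.5.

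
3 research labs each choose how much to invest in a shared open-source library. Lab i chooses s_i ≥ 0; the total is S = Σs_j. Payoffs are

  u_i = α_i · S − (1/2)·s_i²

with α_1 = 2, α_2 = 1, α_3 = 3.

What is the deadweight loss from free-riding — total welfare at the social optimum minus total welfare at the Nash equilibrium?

25

Lab i's FOC: ∂u_i/∂s_i = α_i − s_i = 0, so s_i* = α_i.
NE contributions = (2, 1, 3); S = 6.
W^NE = (Σα)·S − ½Σα_i² = 6² − ½·14 = 29.
Planner sets s_i = Σα_j = 6 for every i, so S^SO = 3·6 = 18.
W^SO = (Σα)·S^SO − ½·3·(Σα)² = (3/2)·6² = 54.
Deadweight loss = W^SO − W^NE = 25.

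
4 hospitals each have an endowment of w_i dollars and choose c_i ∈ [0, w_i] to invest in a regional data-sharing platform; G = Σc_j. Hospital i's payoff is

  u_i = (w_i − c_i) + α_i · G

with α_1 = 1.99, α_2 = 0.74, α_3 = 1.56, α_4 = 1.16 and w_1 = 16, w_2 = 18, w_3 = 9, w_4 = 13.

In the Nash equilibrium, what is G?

38

∂u_i/∂c_i = α_i − 1, so hospital i contributes w_i if α_i > 1, else 0.
α_i > 1 for i ∈ {1, 3, 4}; NE contributions (16, 0, 9, 13), G = 38.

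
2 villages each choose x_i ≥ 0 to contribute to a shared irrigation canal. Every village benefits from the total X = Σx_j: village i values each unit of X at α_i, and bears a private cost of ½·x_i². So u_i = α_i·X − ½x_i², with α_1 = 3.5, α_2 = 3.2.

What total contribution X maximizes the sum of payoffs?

13.4

Planner FOC: ∂(Σu_j)/∂x_i = (Σα_j) − x_i = 0, so x_i^SO = Σα_j = 6.7 for every i; X^SO = 13.4.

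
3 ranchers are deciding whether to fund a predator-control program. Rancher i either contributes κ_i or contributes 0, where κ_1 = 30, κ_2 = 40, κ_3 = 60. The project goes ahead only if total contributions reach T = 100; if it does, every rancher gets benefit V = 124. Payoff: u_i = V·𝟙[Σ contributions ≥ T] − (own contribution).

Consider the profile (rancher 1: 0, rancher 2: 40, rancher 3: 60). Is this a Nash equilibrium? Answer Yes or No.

Total = 100 ≥ 100: provided.
Rancher 1 (pledges 0, payoff 124): pledging 30 → total 130, payoff 94. No gain.
Rancher 2 (pledges 40, payoff 84): dropping to 0 → total 60, payoff 0. No gain.
Rancher 3 (pledges 60, payoff 64): dropping to 0 → total 40, payoff 0. No gain.

Yes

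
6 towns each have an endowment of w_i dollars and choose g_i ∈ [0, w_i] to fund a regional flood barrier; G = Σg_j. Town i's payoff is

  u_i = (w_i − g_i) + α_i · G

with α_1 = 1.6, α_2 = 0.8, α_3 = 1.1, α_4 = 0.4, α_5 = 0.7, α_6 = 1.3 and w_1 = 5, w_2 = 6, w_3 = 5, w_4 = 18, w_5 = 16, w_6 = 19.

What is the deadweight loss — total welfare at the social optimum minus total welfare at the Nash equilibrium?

∂u_i/∂g_i = α_i − 1, so town i contributes w_i if α_i > 1, else 0.
α_i > 1 for i ∈ {1, 3, 6}; NE contributions (5, 0, 5, 0, 0, 19), G = 29.
W^NE = Σw_i − G^NE + (Σα_i)·G^NE = 69 + 4.9·29 = 211.1.
Planner: ∂(Σu_j)/∂g_i = Σα_j − 1 = 4.9 > 0, so everyone contributes w_i; G^SO = 69, W^SO = 69 + 4.9·69 = 407.1.
Deadweight loss = 196.

196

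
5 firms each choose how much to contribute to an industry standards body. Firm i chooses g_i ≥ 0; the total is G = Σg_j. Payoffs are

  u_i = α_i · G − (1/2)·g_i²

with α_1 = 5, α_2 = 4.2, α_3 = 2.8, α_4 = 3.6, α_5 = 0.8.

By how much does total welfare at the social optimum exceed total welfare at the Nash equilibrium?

Firm i's FOC: ∂u_i/∂g_i = α_i − g_i = 0, so g_i* = α_i.
NE contributions = (5, 4.2, 2.8, 3.6, 0.8); G = 16.4.
W^NE = (Σα)·G − ½Σα_i² = 16.4² − ½·64.08 = 236.92.
Planner sets g_i = Σα_j = 16.4 for every i, so G^SO = 5·16.4 = 82.
W^SO = (Σα)·G^SO − ½·5·(Σα)² = (5/2)·16.4² = 672.4.
Deadweight loss = W^SO − W^NE = 435.48.

435.48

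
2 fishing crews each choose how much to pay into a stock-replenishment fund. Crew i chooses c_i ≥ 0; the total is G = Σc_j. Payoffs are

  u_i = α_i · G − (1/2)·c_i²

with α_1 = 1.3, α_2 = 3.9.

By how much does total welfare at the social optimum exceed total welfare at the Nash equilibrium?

8.45

Crew i's FOC: ∂u_i/∂c_i = α_i − c_i = 0, so c_i* = α_i.
NE contributions = (1.3, 3.9); G = 5.2.
W^NE = (Σα)·G − ½Σα_i² = 5.2² − ½·16.9 = 18.59.
Planner sets c_i = Σα_j = 5.2 for every i, so G^SO = 2·5.2 = 10.4.
W^SO = (Σα)·G^SO − ½·2·(Σα)² = (2/2)·5.2² = 27.04.
Deadweight loss = W^SO − W^NE = 8.45.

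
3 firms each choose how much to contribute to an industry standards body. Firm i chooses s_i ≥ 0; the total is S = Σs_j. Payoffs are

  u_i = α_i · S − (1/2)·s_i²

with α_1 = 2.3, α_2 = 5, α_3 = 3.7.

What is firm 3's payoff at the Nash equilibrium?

33.855

Firm i's FOC: ∂u_i/∂s_i = α_i − s_i = 0, so s_i* = α_i.
NE contributions = (2.3, 5, 3.7); S = 11.
u_3 = α_3·S − ½·(s_3)² = 3.7·11 − ½·3.7² = 33.855.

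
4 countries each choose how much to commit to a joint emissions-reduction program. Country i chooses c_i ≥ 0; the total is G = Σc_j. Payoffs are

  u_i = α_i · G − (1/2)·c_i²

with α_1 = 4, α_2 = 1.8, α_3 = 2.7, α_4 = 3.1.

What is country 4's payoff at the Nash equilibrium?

Country i's FOC: ∂u_i/∂c_i = α_i − c_i = 0, so c_i* = α_i.
NE contributions = (4, 1.8, 2.7, 3.1); G = 11.6.
u_4 = α_4·G − ½·(c_4)² = 3.1·11.6 − ½·3.1² = 31.155.

31.155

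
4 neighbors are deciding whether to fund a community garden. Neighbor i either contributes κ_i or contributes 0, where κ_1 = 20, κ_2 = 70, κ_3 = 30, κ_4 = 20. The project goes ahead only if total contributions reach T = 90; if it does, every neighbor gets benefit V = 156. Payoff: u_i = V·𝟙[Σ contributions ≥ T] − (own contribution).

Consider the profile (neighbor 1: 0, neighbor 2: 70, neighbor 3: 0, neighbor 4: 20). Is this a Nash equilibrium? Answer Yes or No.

Yes

Total = 90 ≥ 90: provided.
Neighbor 1 (pledges 0, payoff 156): pledging 20 → total 110, payoff 136. No gain.
Neighbor 2 (pledges 70, payoff 86): dropping to 0 → total 20, payoff 0. No gain.
Neighbor 3 (pledges 0, payoff 156): pledging 30 → total 120, payoff 126. No gain.
Neighbor 4 (pledges 20, payoff 136): dropping to 0 → total 70, payoff 0. No gain.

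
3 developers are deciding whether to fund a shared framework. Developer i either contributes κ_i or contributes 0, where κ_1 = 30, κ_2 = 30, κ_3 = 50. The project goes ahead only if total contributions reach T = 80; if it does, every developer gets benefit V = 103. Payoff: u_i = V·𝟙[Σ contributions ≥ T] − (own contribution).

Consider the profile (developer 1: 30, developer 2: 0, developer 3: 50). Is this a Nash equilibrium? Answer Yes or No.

Total = 80 ≥ 80: provided.
Developer 1 (pledges 30, payoff 73): dropping to 0 → total 50, payoff 0. No gain.
Developer 2 (pledges 0, payoff 103): pledging 30 → total 110, payoff 73. No gain.
Developer 3 (pledges 50, payoff 53): dropping to 0 → total 30, payoff 0. No gain.

Yes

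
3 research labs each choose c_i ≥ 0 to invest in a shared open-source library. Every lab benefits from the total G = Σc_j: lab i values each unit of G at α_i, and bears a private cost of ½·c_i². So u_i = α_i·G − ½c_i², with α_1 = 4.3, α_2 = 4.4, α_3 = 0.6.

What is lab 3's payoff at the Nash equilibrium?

Lab i's FOC: ∂u_i/∂c_i = α_i − c_i = 0, so c_i* = α_i.
NE contributions = (4.3, 4.4, 0.6); G = 9.3.
u_3 = α_3·G − ½·(c_3)² = 0.6·9.3 − ½·0.6² = 5.4.

5.4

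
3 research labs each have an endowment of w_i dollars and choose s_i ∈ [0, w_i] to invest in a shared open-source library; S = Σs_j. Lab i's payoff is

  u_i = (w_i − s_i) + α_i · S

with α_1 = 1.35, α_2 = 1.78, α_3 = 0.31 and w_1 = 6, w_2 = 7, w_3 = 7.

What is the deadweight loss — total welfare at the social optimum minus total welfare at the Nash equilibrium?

17.08

∂u_i/∂s_i = α_i − 1, so lab i contributes w_i if α_i > 1, else 0.
α_i > 1 for i ∈ {1, 2}; NE contributions (6, 7, 0), S = 13.
W^NE = Σw_i − S^NE + (Σα_i)·S^NE = 20 + 2.44·13 = 51.72.
Planner: ∂(Σu_j)/∂s_i = Σα_j − 1 = 2.44 > 0, so everyone contributes w_i; S^SO = 20, W^SO = 20 + 2.44·20 = 68.8.
Deadweight loss = 17.08.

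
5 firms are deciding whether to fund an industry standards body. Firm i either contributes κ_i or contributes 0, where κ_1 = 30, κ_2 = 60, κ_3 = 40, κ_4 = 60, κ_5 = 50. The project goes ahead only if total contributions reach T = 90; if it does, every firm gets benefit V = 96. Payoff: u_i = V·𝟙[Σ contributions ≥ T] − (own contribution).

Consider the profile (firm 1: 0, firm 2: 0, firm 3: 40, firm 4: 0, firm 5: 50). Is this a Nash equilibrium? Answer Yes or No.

Yes

Total = 90 ≥ 90: provided.
Firm 1 (pledges 0, payoff 96): pledging 30 → total 120, payoff 66. No gain.
Firm 2 (pledges 0, payoff 96): pledging 60 → total 150, payoff 36. No gain.
Firm 3 (pledges 40, payoff 56): dropping to 0 → total 50, payoff 0. No gain.
Firm 4 (pledges 0, payoff 96): pledging 60 → total 150, payoff 36. No gain.
Firm 5 (pledges 50, payoff 46): dropping to 0 → total 40, payoff 0. No gain.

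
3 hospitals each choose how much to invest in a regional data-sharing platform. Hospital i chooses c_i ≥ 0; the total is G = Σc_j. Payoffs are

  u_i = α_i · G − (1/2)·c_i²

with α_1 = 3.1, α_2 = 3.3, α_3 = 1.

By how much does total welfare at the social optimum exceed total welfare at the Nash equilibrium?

38.13

Hospital i's FOC: ∂u_i/∂c_i = α_i − c_i = 0, so c_i* = α_i.
NE contributions = (3.1, 3.3, 1); G = 7.4.
W^NE = (Σα)·G − ½Σα_i² = 7.4² − ½·21.5 = 44.01.
Planner sets c_i = Σα_j = 7.4 for every i, so G^SO = 3·7.4 = 22.2.
W^SO = (Σα)·G^SO − ½·3·(Σα)² = (3/2)·7.4² = 82.14.
Deadweight loss = W^SO − W^NE = 38.13.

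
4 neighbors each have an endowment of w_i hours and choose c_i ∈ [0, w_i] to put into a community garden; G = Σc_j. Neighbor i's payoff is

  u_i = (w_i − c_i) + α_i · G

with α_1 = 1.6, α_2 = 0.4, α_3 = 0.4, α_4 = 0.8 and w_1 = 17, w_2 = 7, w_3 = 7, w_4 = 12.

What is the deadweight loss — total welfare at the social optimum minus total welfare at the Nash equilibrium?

∂u_i/∂c_i = α_i − 1, so neighbor i contributes w_i if α_i > 1, else 0.
α_i > 1 for i ∈ {1}; NE contributions (17, 0, 0, 0), G = 17.
W^NE = Σw_i − G^NE + (Σα_i)·G^NE = 43 + 2.2·17 = 80.4.
Planner: ∂(Σu_j)/∂c_i = Σα_j − 1 = 2.2 > 0, so everyone contributes w_i; G^SO = 43, W^SO = 43 + 2.2·43 = 137.6.
Deadweight loss = 57.2.

57.2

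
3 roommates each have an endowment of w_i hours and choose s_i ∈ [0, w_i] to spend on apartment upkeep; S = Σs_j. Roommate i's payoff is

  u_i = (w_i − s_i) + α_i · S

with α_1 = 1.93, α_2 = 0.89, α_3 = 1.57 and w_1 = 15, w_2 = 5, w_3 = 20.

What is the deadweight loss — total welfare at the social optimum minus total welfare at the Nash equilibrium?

∂u_i/∂s_i = α_i − 1, so roommate i contributes w_i if α_i > 1, else 0.
α_i > 1 for i ∈ {1, 3}; NE contributions (15, 0, 20), S = 35.
W^NE = Σw_i − S^NE + (Σα_i)·S^NE = 40 + 3.39·35 = 158.65.
Planner: ∂(Σu_j)/∂s_i = Σα_j − 1 = 3.39 > 0, so everyone contributes w_i; S^SO = 40, W^SO = 40 + 3.39·40 = 175.6.
Deadweight loss = 16.95.

16.95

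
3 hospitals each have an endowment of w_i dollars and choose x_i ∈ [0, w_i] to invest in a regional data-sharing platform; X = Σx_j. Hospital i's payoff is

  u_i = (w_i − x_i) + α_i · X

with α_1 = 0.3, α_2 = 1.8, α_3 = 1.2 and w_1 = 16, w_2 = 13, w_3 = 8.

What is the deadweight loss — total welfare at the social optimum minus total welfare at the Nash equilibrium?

36.8

∂u_i/∂x_i = α_i − 1, so hospital i contributes w_i if α_i > 1, else 0.
α_i > 1 for i ∈ {2, 3}; NE contributions (0, 13, 8), X = 21.
W^NE = Σw_i − X^NE + (Σα_i)·X^NE = 37 + 2.3·21 = 85.3.
Planner: ∂(Σu_j)/∂x_i = Σα_j − 1 = 2.3 > 0, so everyone contributes w_i; X^SO = 37, W^SO = 37 + 2.3·37 = 122.1.
Deadweight loss = 36.8.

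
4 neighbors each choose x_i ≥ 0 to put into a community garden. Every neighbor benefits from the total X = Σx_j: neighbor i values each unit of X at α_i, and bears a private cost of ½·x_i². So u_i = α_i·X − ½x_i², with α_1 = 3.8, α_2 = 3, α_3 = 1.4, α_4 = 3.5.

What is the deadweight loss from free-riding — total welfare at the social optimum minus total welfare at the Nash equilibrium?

155.715

Neighbor i's FOC: ∂u_i/∂x_i = α_i − x_i = 0, so x_i* = α_i.
NE contributions = (3.8, 3, 1.4, 3.5); X = 11.7.
W^NE = (Σα)·X − ½Σα_i² = 11.7² − ½·37.65 = 118.065.
Planner sets x_i = Σα_j = 11.7 for every i, so X^SO = 4·11.7 = 46.8.
W^SO = (Σα)·X^SO − ½·4·(Σα)² = (4/2)·11.7² = 273.78.
Deadweight loss = W^SO − W^NE = 155.715.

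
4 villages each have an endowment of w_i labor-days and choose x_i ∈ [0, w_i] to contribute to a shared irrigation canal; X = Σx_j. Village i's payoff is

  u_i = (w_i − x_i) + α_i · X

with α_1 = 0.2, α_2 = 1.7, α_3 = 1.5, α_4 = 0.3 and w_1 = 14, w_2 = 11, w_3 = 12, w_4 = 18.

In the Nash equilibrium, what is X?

∂u_i/∂x_i = α_i − 1, so village i contributes w_i if α_i > 1, else 0.
α_i > 1 for i ∈ {2, 3}; NE contributions (0, 11, 12, 0), X = 23.

23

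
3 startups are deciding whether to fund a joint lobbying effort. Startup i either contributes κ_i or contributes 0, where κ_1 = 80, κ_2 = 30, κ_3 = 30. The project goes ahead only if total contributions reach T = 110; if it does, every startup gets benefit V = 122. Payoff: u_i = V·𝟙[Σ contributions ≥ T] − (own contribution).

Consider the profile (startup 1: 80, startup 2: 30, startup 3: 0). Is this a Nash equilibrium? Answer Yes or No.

Total = 110 ≥ 110: provided.
Startup 1 (pledges 80, payoff 42): dropping to 0 → total 30, payoff 0. No gain.
Startup 2 (pledges 30, payoff 92): dropping to 0 → total 80, payoff 0. No gain.
Startup 3 (pledges 0, payoff 122): pledging 30 → total 140, payoff 92. No gain.

Yes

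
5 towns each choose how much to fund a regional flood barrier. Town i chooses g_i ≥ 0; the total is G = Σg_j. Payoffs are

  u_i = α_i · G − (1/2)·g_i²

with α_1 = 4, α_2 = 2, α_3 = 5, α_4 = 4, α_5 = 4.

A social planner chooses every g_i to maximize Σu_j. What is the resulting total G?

95

Planner FOC: ∂(Σu_j)/∂g_i = (Σα_j) − g_i = 0, so g_i^SO = Σα_j = 19 for every i; G^SO = 95.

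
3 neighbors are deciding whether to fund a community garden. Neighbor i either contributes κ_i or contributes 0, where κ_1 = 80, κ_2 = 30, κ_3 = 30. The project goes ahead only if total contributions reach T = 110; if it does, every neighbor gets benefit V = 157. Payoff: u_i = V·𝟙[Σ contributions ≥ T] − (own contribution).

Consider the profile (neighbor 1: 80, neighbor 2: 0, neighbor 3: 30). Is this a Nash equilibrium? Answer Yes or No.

Total = 110 ≥ 110: provided.
Neighbor 1 (pledges 80, payoff 77): dropping to 0 → total 30, payoff 0. No gain.
Neighbor 2 (pledges 0, payoff 157): pledging 30 → total 140, payoff 127. No gain.
Neighbor 3 (pledges 30, payoff 127): dropping to 0 → total 80, payoff 0. No gain.

Yes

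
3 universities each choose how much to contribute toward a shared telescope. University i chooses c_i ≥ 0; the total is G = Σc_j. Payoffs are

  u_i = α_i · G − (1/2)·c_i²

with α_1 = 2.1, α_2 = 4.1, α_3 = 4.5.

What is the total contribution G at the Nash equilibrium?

University i's FOC: ∂u_i/∂c_i = α_i − c_i = 0, so c_i* = α_i.
NE contributions = (2.1, 4.1, 4.5); G = 10.7.

10.7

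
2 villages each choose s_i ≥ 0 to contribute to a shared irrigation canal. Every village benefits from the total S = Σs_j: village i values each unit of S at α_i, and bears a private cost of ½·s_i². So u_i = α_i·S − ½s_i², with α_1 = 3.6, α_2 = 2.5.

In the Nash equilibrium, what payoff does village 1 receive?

15.48

Village i's FOC: ∂u_i/∂s_i = α_i − s_i = 0, so s_i* = α_i.
NE contributions = (3.6, 2.5); S = 6.1.
u_1 = α_1·S − ½·(s_1)² = 3.6·6.1 − ½·3.6² = 15.48.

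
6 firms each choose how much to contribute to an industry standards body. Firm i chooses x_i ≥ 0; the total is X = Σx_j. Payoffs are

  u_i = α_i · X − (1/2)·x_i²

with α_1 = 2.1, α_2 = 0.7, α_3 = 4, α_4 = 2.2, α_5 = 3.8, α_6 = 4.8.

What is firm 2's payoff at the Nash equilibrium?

Firm i's FOC: ∂u_i/∂x_i = α_i − x_i = 0, so x_i* = α_i.
NE contributions = (2.1, 0.7, 4, 2.2, 3.8, 4.8); X = 17.6.
u_2 = α_2·X − ½·(x_2)² = 0.7·17.6 − ½·0.7² = 12.075.

12.075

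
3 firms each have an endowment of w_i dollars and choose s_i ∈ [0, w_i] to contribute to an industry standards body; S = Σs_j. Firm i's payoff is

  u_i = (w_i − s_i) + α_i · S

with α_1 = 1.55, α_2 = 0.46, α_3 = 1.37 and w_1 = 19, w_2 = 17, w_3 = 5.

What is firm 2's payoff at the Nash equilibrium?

∂u_i/∂s_i = α_i − 1, so firm i contributes w_i if α_i > 1, else 0.
α_i > 1 for i ∈ {1, 3}; NE contributions (19, 0, 5), S = 24.
u_2 = (17 − 0) + 0.46·24 = 28.04.

28.04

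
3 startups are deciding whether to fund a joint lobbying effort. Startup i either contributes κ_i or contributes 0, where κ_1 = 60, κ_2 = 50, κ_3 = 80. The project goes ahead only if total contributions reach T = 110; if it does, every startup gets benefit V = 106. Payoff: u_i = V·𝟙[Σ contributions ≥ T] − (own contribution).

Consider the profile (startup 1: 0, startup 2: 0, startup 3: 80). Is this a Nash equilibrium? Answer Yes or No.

No

Total = 80 < 110: not provided.
Startup 1 (pledges 0, payoff 0): pledging 60 → total 140, payoff 46. Profitable deviation.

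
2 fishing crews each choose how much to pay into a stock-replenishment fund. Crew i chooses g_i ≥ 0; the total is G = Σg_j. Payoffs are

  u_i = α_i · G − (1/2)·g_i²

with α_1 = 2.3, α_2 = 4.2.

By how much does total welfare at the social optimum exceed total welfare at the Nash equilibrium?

11.465

Crew i's FOC: ∂u_i/∂g_i = α_i − g_i = 0, so g_i* = α_i.
NE contributions = (2.3, 4.2); G = 6.5.
W^NE = (Σα)·G − ½Σα_i² = 6.5² − ½·22.93 = 30.785.
Planner sets g_i = Σα_j = 6.5 for every i, so G^SO = 2·6.5 = 13.
W^SO = (Σα)·G^SO − ½·2·(Σα)² = (2/2)·6.5² = 42.25.
Deadweight loss = W^SO − W^NE = 11.465.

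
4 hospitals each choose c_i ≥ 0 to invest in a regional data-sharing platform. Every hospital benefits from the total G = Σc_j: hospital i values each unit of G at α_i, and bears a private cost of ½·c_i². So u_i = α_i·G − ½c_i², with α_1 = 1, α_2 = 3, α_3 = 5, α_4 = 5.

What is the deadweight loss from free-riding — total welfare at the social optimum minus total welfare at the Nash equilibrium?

226

Hospital i's FOC: ∂u_i/∂c_i = α_i − c_i = 0, so c_i* = α_i.
NE contributions = (1, 3, 5, 5); G = 14.
W^NE = (Σα)·G − ½Σα_i² = 14² − ½·60 = 166.
Planner sets c_i = Σα_j = 14 for every i, so G^SO = 4·14 = 56.
W^SO = (Σα)·G^SO − ½·4·(Σα)² = (4/2)·14² = 392.
Deadweight loss = W^SO − W^NE = 226.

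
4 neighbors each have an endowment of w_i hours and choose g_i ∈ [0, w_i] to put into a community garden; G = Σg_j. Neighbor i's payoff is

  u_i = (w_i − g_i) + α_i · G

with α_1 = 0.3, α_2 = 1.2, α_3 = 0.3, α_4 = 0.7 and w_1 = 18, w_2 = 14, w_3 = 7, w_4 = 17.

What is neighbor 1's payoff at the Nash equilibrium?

∂u_i/∂g_i = α_i − 1, so neighbor i contributes w_i if α_i > 1, else 0.
α_i > 1 for i ∈ {2}; NE contributions (0, 14, 0, 0), G = 14.
u_1 = (18 − 0) + 0.3·14 = 22.2.

22.2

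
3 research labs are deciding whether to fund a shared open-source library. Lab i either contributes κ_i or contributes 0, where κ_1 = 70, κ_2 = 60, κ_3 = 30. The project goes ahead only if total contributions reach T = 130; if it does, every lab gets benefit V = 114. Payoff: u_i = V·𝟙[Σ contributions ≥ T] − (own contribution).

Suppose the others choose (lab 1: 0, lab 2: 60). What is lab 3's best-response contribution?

0

Others' total = 60. Even contributing 30 gives 90 < 130: no benefit either way.
Best response: 0.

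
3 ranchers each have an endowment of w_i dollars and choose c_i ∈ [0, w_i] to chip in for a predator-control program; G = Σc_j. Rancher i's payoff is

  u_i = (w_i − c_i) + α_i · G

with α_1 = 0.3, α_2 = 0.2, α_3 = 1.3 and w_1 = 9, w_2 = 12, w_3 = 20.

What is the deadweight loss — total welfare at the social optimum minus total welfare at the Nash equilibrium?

∂u_i/∂c_i = α_i − 1, so rancher i contributes w_i if α_i > 1, else 0.
α_i > 1 for i ∈ {3}; NE contributions (0, 0, 20), G = 20.
W^NE = Σw_i − G^NE + (Σα_i)·G^NE = 41 + 0.8·20 = 57.
Planner: ∂(Σu_j)/∂c_i = Σα_j − 1 = 0.8 > 0, so everyone contributes w_i; G^SO = 41, W^SO = 41 + 0.8·41 = 73.8.
Deadweight loss = 16.8.

16.8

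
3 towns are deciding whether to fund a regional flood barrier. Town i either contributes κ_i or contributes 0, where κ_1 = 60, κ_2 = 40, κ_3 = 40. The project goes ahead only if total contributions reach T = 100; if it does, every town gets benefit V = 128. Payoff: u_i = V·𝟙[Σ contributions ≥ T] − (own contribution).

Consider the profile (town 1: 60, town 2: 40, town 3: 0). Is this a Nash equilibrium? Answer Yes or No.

Total = 100 ≥ 100: provided.
Town 1 (pledges 60, payoff 68): dropping to 0 → total 40, payoff 0. No gain.
Town 2 (pledges 40, payoff 88): dropping to 0 → total 60, payoff 0. No gain.
Town 3 (pledges 0, payoff 128): pledging 40 → total 140, payoff 88. No gain.

Yes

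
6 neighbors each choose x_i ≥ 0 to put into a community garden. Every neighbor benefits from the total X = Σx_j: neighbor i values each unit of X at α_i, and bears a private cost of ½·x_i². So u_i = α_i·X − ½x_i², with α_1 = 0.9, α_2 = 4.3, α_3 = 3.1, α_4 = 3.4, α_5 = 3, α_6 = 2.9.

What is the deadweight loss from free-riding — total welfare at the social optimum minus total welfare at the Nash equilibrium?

Neighbor i's FOC: ∂u_i/∂x_i = α_i − x_i = 0, so x_i* = α_i.
NE contributions = (0.9, 4.3, 3.1, 3.4, 3, 2.9); X = 17.6.
W^NE = (Σα)·X − ½Σα_i² = 17.6² − ½·57.88 = 280.82.
Planner sets x_i = Σα_j = 17.6 for every i, so X^SO = 6·17.6 = 105.6.
W^SO = (Σα)·X^SO − ½·6·(Σα)² = (6/2)·17.6² = 929.28.
Deadweight loss = W^SO − W^NE = 648.46.

648.46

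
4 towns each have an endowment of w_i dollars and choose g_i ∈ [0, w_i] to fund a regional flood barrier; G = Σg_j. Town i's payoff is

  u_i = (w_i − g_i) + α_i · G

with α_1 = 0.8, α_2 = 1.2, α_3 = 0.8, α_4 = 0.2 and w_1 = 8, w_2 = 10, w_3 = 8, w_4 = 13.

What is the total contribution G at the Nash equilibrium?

∂u_i/∂g_i = α_i − 1, so town i contributes w_i if α_i > 1, else 0.
α_i > 1 for i ∈ {2}; NE contributions (0, 10, 0, 0), G = 10.

10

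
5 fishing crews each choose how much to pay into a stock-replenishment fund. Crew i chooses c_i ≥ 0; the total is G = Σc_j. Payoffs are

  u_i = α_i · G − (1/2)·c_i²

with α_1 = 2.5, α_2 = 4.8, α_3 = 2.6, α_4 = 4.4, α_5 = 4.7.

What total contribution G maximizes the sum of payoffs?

Planner FOC: ∂(Σu_j)/∂c_i = (Σα_j) − c_i = 0, so c_i^SO = Σα_j = 19 for every i; G^SO = 95.

95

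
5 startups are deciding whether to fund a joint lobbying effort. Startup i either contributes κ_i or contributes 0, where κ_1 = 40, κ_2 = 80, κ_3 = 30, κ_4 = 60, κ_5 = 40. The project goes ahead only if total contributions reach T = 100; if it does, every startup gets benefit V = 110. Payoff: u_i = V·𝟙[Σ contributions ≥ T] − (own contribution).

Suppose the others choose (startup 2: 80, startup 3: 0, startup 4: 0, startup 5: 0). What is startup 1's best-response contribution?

40

Others' total = 80. Contributing 40 brings total to 120 ≥ 100: gain V − κ_1 = 70.
Best response: 40.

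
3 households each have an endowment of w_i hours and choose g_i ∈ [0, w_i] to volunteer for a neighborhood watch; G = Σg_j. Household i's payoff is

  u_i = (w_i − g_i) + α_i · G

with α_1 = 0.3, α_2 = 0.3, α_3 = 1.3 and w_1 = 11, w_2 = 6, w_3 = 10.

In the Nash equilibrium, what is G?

∂u_i/∂g_i = α_i − 1, so household i contributes w_i if α_i > 1, else 0.
α_i > 1 for i ∈ {3}; NE contributions (0, 0, 10), G = 10.

10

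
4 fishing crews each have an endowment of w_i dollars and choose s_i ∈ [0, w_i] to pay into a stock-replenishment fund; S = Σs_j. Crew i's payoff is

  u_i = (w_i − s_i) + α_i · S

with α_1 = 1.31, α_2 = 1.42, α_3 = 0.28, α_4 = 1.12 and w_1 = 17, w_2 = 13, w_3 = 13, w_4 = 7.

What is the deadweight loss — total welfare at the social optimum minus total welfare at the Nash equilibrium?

∂u_i/∂s_i = α_i − 1, so crew i contributes w_i if α_i > 1, else 0.
α_i > 1 for i ∈ {1, 2, 4}; NE contributions (17, 13, 0, 7), S = 37.
W^NE = Σw_i − S^NE + (Σα_i)·S^NE = 50 + 3.13·37 = 165.81.
Planner: ∂(Σu_j)/∂s_i = Σα_j − 1 = 3.13 > 0, so everyone contributes w_i; S^SO = 50, W^SO = 50 + 3.13·50 = 206.5.
Deadweight loss = 40.69.

40.69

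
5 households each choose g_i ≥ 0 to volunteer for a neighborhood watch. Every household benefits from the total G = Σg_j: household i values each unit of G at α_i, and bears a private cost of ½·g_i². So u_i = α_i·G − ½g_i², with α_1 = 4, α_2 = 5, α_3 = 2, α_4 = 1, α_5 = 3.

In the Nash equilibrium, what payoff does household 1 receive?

52

Household i's FOC: ∂u_i/∂g_i = α_i − g_i = 0, so g_i* = α_i.
NE contributions = (4, 5, 2, 1, 3); G = 15.
u_1 = α_1·G − ½·(g_1)² = 4·15 − ½·4² = 52.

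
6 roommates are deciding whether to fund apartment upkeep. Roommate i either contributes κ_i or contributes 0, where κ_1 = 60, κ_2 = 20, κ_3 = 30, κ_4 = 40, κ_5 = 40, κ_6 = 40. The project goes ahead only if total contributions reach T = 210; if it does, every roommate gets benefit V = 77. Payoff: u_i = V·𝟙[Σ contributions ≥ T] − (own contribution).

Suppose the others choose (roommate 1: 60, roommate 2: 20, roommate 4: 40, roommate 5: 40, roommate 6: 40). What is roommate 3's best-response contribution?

Others' total = 200. Contributing 30 brings total to 230 ≥ 210: gain V − κ_3 = 47.
Best response: 30.

30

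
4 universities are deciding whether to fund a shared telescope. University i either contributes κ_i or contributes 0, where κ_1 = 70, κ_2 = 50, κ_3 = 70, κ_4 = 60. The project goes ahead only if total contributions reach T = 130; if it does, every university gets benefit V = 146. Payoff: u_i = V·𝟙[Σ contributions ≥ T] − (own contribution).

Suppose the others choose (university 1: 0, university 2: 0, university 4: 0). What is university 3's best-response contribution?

0

Others' total = 0. Even contributing 70 gives 70 < 130: no benefit either way.
Best response: 0.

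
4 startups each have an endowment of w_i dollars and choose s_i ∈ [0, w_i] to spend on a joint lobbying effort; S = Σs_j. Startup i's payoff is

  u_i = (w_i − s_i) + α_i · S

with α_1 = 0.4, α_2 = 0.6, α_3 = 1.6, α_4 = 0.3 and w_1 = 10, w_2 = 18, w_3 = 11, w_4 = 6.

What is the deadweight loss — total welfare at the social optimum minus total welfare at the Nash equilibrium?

∂u_i/∂s_i = α_i − 1, so startup i contributes w_i if α_i > 1, else 0.
α_i > 1 for i ∈ {3}; NE contributions (0, 0, 11, 0), S = 11.
W^NE = Σw_i − S^NE + (Σα_i)·S^NE = 45 + 1.9·11 = 65.9.
Planner: ∂(Σu_j)/∂s_i = Σα_j − 1 = 1.9 > 0, so everyone contributes w_i; S^SO = 45, W^SO = 45 + 1.9·45 = 130.5.
Deadweight loss = 64.6.

64.6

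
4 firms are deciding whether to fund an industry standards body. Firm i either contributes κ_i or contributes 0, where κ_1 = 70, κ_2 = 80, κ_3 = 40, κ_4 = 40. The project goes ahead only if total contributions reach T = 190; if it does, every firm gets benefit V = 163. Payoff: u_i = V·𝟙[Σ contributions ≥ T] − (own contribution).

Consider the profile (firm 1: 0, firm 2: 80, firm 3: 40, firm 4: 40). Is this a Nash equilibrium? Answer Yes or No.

Total = 160 < 190: not provided.
Firm 1 (pledges 0, payoff 0): pledging 70 → total 230, payoff 93. Profitable deviation.

No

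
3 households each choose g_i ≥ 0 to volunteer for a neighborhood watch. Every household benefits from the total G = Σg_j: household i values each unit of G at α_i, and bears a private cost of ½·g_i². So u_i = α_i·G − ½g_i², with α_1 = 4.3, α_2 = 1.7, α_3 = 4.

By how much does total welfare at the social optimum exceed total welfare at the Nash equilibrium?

68.69

Household i's FOC: ∂u_i/∂g_i = α_i − g_i = 0, so g_i* = α_i.
NE contributions = (4.3, 1.7, 4); G = 10.
W^NE = (Σα)·G − ½Σα_i² = 10² − ½·37.38 = 81.31.
Planner sets g_i = Σα_j = 10 for every i, so G^SO = 3·10 = 30.
W^SO = (Σα)·G^SO − ½·3·(Σα)² = (3/2)·10² = 150.
Deadweight loss = W^SO − W^NE = 68.69.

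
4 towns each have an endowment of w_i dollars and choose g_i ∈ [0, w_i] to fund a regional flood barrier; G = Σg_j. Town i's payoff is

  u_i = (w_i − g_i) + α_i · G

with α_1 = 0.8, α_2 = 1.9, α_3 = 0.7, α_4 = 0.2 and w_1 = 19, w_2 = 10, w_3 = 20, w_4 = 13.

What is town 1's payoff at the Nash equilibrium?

∂u_i/∂g_i = α_i − 1, so town i contributes w_i if α_i > 1, else 0.
α_i > 1 for i ∈ {2}; NE contributions (0, 10, 0, 0), G = 10.
u_1 = (19 − 0) + 0.8·10 = 27.

27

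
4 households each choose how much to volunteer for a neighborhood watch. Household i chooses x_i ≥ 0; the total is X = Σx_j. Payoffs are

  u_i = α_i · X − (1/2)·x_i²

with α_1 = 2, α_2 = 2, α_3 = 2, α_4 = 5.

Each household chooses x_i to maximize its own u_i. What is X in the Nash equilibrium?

Household i's FOC: ∂u_i/∂x_i = α_i − x_i = 0, so x_i* = α_i.
NE contributions = (2, 2, 2, 5); X = 11.

11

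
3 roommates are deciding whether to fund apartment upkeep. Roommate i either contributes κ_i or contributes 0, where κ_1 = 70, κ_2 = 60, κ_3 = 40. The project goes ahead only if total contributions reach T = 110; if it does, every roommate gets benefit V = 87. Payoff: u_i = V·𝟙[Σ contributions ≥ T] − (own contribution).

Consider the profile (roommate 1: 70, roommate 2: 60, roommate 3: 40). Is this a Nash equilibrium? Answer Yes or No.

Total = 170 ≥ 110: provided.
Roommate 1 (pledges 70, payoff 17): dropping to 0 → total 100, payoff 0. No gain.
Roommate 2 (pledges 60, payoff 27): dropping to 0 → total 110, payoff 87. Profitable deviation.

No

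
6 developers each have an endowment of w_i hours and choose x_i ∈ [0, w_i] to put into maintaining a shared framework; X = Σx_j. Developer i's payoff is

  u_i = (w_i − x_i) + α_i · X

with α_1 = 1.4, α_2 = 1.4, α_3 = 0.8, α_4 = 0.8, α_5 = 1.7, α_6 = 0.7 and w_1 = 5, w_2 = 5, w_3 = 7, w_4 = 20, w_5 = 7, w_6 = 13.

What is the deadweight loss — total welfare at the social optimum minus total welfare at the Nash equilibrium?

232

∂u_i/∂x_i = α_i − 1, so developer i contributes w_i if α_i > 1, else 0.
α_i > 1 for i ∈ {1, 2, 5}; NE contributions (5, 5, 0, 0, 7, 0), X = 17.
W^NE = Σw_i − X^NE + (Σα_i)·X^NE = 57 + 5.8·17 = 155.6.
Planner: ∂(Σu_j)/∂x_i = Σα_j − 1 = 5.8 > 0, so everyone contributes w_i; X^SO = 57, W^SO = 57 + 5.8·57 = 387.6.
Deadweight loss = 232.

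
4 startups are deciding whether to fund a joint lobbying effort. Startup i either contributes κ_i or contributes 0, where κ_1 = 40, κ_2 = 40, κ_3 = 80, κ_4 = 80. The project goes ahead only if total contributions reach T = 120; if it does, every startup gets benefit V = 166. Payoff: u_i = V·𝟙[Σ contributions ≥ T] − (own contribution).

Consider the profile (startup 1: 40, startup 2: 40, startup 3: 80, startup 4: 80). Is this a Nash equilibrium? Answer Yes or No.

Total = 240 ≥ 120: provided.
Startup 1 (pledges 40, payoff 126): dropping to 0 → total 200, payoff 166. Profitable deviation.

No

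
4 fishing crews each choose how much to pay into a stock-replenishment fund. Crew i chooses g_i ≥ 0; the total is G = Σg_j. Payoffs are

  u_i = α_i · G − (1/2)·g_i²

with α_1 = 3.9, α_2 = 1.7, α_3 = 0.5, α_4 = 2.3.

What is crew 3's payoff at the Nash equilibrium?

Crew i's FOC: ∂u_i/∂g_i = α_i − g_i = 0, so g_i* = α_i.
NE contributions = (3.9, 1.7, 0.5, 2.3); G = 8.4.
u_3 = α_3·G − ½·(g_3)² = 0.5·8.4 − ½·0.5² = 4.075.

4.075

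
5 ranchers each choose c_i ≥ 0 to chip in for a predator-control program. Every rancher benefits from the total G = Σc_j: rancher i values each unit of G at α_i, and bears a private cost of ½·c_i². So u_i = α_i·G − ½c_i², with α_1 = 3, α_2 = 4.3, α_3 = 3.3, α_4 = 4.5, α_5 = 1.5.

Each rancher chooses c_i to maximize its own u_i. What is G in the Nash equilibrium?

16.6

Rancher i's FOC: ∂u_i/∂c_i = α_i − c_i = 0, so c_i* = α_i.
NE contributions = (3, 4.3, 3.3, 4.5, 1.5); G = 16.6.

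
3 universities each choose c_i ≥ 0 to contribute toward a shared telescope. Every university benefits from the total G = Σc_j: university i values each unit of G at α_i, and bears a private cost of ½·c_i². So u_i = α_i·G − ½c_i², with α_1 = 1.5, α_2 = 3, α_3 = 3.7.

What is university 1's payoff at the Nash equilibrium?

University i's FOC: ∂u_i/∂c_i = α_i − c_i = 0, so c_i* = α_i.
NE contributions = (1.5, 3, 3.7); G = 8.2.
u_1 = α_1·G − ½·(c_1)² = 1.5·8.2 − ½·1.5² = 11.175.

11.175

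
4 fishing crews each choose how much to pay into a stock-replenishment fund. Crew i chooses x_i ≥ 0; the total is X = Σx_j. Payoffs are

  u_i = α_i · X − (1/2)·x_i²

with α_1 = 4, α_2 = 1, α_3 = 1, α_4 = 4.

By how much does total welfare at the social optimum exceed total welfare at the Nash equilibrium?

117

Crew i's FOC: ∂u_i/∂x_i = α_i − x_i = 0, so x_i* = α_i.
NE contributions = (4, 1, 1, 4); X = 10.
W^NE = (Σα)·X − ½Σα_i² = 10² − ½·34 = 83.
Planner sets x_i = Σα_j = 10 for every i, so X^SO = 4·10 = 40.
W^SO = (Σα)·X^SO − ½·4·(Σα)² = (4/2)·10² = 200.
Deadweight loss = W^SO − W^NE = 117.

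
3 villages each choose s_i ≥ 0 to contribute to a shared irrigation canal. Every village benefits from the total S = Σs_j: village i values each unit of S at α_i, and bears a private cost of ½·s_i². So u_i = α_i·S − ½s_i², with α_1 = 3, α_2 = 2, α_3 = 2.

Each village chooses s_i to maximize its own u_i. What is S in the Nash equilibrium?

7

Village i's FOC: ∂u_i/∂s_i = α_i − s_i = 0, so s_i* = α_i.
NE contributions = (3, 2, 2); S = 7.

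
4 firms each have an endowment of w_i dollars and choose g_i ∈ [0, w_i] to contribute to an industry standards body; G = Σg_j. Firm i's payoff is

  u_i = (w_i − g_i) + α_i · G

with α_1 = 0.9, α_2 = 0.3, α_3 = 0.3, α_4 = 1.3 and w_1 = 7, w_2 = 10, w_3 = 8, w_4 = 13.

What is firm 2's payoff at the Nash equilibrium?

13.9

∂u_i/∂g_i = α_i − 1, so firm i contributes w_i if α_i > 1, else 0.
α_i > 1 for i ∈ {4}; NE contributions (0, 0, 0, 13), G = 13.
u_2 = (10 − 0) + 0.3·13 = 13.9.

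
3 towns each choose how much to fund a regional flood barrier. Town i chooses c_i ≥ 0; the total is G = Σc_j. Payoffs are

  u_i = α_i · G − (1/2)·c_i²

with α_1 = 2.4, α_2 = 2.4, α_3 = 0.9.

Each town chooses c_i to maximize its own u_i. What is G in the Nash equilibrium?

Town i's FOC: ∂u_i/∂c_i = α_i − c_i = 0, so c_i* = α_i.
NE contributions = (2.4, 2.4, 0.9); G = 5.7.

5.7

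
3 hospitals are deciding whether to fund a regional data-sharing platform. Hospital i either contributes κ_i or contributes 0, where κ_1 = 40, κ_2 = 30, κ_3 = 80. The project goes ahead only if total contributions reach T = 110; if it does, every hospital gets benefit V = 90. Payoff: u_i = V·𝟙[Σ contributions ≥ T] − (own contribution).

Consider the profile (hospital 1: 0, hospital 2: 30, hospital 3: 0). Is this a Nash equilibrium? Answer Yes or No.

No

Total = 30 < 110: not provided.
Hospital 1 (pledges 0, payoff 0): pledging 40 → total 70, payoff -40. No gain.
Hospital 2 (pledges 30, payoff -30): dropping to 0 → total 0, payoff 0. Profitable deviation.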